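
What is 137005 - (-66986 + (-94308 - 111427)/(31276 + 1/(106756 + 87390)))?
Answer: 1238695794222637/6072110297 ≈ 2.0400e+5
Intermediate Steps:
137005 - (-66986 + (-94308 - 111427)/(31276 + 1/(106756 + 87390))) = 137005 - (-66986 - 205735/(31276 + 1/194146)) = 137005 - (-66986 - 205735/6072110297/194146) = 137005 - (-66986 - 205735*194146/6072110297) = 137005 - (-66986 - 39942627310/6072110297) = 137005 - 1*(-406786322982152/6072110297) = 137005 + 406786322982152/6072110297 = 1238695794222637/6072110297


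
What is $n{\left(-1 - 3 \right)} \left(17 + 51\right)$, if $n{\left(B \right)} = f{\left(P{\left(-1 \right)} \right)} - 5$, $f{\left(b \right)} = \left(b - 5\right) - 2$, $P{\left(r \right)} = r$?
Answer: $-884$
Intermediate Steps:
$f{\left(b \right)} = -7 + b$ ($f{\left(b \right)} = \left(-5 + b\right) - 2 = -7 + b$)
$n{\left(B \right)} = -13$ ($n{\left(B \right)} = \left(-7 - 1\right) - 5 = -8 - 5 = -13$)
$n{\left(-1 - 3 \right)} \left(17 + 51\right) = - 13 \left(17 + 51\right) = \left(-13\right) 68 = -884$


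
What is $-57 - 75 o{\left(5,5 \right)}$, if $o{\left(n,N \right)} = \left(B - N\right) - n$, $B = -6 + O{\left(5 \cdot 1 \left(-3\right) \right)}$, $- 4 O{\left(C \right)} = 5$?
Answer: $\frac{4947}{4} \approx 1236.8$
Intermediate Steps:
$O{\left(C \right)} = - \frac{5}{4}$ ($O{\left(C \right)} = \left(- \frac{1}{4}\right) 5 = - \frac{5}{4}$)
$B = - \frac{29}{4}$ ($B = -6 - \frac{5}{4} = - \frac{29}{4} \approx -7.25$)
$o{\left(n,N \right)} = - \frac{29}{4} - N - n$ ($o{\left(n,N \right)} = \left(- \frac{29}{4} - N\right) - n = - \frac{29}{4} - N - n$)
$-57 - 75 o{\left(5,5 \right)} = -57 - 75 \left(- \frac{29}{4} - 5 - 5\right) = -57 - - \frac{5175}{4} = -57 + \frac{5175}{4} = \frac{4947}{4}$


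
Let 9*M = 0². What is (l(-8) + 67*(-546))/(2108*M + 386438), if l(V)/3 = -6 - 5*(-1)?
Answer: -36585/386438 ≈ -0.094672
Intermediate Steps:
M = 0 (M = (⅑)*0² = (⅑)*0 = 0)
l(V) = -3 (l(V) = 3*(-6 - 5*(-1)) = 3*(-6 + 5) = 3*(-1) = -3)
(l(-8) + 67*(-546))/(2108*M + 386438) = (-3 + 67*(-546))/(2108*0 + 386438) = (-3 - 36582)/(0 + 386438) = -36585/386438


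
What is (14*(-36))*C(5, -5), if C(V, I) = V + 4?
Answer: -4536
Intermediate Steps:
C(V, I) = 4 + V
(14*(-36))*C(5, -5) = (14*(-36))*(4 + 5) = -504*9 = -4536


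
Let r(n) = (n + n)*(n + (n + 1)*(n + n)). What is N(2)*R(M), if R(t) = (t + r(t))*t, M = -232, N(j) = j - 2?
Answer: 0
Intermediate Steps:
N(j) = -2 + j
r(n) = 2*n*(n + 2*n*(1 + n)) (r(n) = (2*n)*(n + (1 + n)*(2*n)) = (2*n)*(n + 2*n*(1 + n)) = 2*n*(n + 2*n*(1 + n)))
R(t) = t*(t + t**2*(6 + 4*t)) (R(t) = (t + t**2*(6 + 4*t))*t = t*(t + t**2*(6 + 4*t)))
N(2)*R(M) = (-2 + 2)*((-232)**2*(1 + 2*(-232)*(3 + 2*(-232)))) = 0*(53824*(1 + 2*(-232)*(3 - 464))) = 0*(53824*(1 + 2*(-232)*(-461))) = 0*(53824*(1 + 213904)) = 0*(53824*213905) = 0*11513222720 = 0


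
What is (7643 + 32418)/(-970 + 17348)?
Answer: 40061/16378 ≈ 2.4460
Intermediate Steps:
(7643 + 32418)/(-970 + 17348) = 40061/16378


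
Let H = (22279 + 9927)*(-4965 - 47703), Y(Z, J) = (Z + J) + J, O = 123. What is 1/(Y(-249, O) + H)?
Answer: -1/1696225611 ≈ -5.8954e-10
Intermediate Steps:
Y(Z, J) = Z + 2*J (Y(Z, J) = (J + Z) + J = Z + 2*J)
H = -1696225608 (H = 32206*(-52668) = -1696225608)
1/(Y(-249, O) + H) = 1/((-249 + 2*123) - 1696225608) = 1/((-249 + 246) - 1696225608) = 1/(-3 - 1696225608) = 1/(-1696225611) = -1/1696225611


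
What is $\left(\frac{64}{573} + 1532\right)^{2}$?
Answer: $\frac{770708410000}{328329} \approx 2.3474 \cdot 10^{6}$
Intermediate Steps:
$\left(\frac{64}{573} + 1532\right)^{2} = \left(\frac{877900}{573}\right)^{2} = \frac{770708410000}{328329}$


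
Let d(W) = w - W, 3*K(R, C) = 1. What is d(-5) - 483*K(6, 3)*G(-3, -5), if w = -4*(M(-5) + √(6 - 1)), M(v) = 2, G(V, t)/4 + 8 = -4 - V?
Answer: 5793 - 4*√5 ≈ 5784.1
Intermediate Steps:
K(R, C) = ⅓ (K(R, C) = (⅓)*1 = ⅓)
G(V, t) = -48 - 4*V (G(V, t) = -32 + 4*(-4 - V) = -32 + (-16 - 4*V) = -48 - 4*V)
w = -8 - 4*√5 (w = -4*(2 + √(6 - 1)) = -4*(2 + √5) = -8 - 4*√5 ≈ -16.944)
d(W) = -8 - W - 4*√5 (d(W) = (-8 - 4*√5) - W = -8 - W - 4*√5)
d(-5) - 483*K(6, 3)*G(-3, -5) = (-8 - 1*(-5) - 4*√5) - 161*(-48 - 4*(-3)) = (-8 + 5 - 4*√5) - 161*(-48 + 12) = (-3 - 4*√5) - 161*(-36) = (-3 - 4*√5) - 483*(-12) = (-3 - 4*√5) + 5796 = 5793 - 4*√5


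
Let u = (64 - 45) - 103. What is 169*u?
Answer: -14196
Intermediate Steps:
u = -84 (u = 19 - 103 = -84)
169*u = 169*(-84) = -14196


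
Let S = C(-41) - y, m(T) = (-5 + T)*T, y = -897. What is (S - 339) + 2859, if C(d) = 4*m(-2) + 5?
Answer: 3478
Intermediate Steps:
m(T) = T*(-5 + T)
C(d) = 61 (C(d) = 4*(-2*(-5 - 2)) + 5 = 4*(-2*(-7)) + 5 = 4*14 + 5 = 56 + 5 = 61)
S = 958 (S = 61 - 1*(-897) = 61 + 897 = 958)
(S - 339) + 2859 = (958 - 339) + 2859 = 619 + 2859 = 3478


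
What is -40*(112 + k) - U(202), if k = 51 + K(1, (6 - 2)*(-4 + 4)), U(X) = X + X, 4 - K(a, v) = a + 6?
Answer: -6804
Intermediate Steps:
K(a, v) = -2 - a (K(a, v) = 4 - (a + 6) = 4 - (6 + a) = 4 + (-6 - a) = -2 - a)
U(X) = 2*X
k = 48 (k = 51 + (-2 - 1*1) = 51 + (-2 - 1) = 51 - 3 = 48)
-40*(112 + k) - U(202) = -40*(112 + 48) - 2*202 = -40*160 - 1*404 = -6400 - 404 = -6804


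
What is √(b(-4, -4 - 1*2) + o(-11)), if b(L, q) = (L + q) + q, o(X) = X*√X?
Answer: √(-16 - 11*I*√11) ≈ 3.4523 - 5.2838*I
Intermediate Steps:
o(X) = X^(3/2)
b(L, q) = L + 2*q
√(b(-4, -4 - 1*2) + o(-11)) = √((-4 + 2*(-4 - 1*2)) + (-11)^(3/2)) = √((-4 + 2*(-4 - 2)) - 11*I*√11) = √((-4 + 2*(-6)) - 11*I*√11) = √((-4 - 12) - 11*I*√11) = √(-16 - 11*I*√11)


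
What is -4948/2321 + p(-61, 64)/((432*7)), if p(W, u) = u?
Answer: -925888/438669 ≈ -2.1107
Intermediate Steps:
-4948/2321 + p(-61, 64)/((432*7)) = -4948/2321 + 64/((432*7)) = -4948*1/2321 + 64/3024 = -4948/2321 + 64*(1/3024) = -4948/2321 + 4/189 = -925888/438669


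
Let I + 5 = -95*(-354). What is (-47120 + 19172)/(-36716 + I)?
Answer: 27948/3091 ≈ 9.0417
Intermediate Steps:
I = 33625 (I = -5 - 95*(-354) = -5 + 33630 = 33625)
(-47120 + 19172)/(-36716 + I) = (-47120 + 19172)/(-36716 + 33625) = -27948/(-3091) = -27948*(-1/3091) = 27948/3091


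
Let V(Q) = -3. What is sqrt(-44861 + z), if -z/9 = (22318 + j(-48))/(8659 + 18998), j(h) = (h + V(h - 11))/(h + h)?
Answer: I*sqrt(27117169095394)/24584 ≈ 211.82*I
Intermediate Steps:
j(h) = (-3 + h)/(2*h) (j(h) = (h - 3)/(h + h) = (-3 + h)/((2*h)) = (-3 + h)*(1/(2*h)) = (-3 + h)/(2*h))
z = -714193/98336 (z = -9*(22318 + (1/2)*(-3 - 48)/(-48))/(8659 + 18998) = -9*(22318 + (1/2)*(-1/48)*(-51))/27657 = -9*(22318 + 17/32)/27657 = -6427737/(32*27657) = -9*714193/885024 = -714193/98336 ≈ -7.2628)
sqrt(-44861 + z) = sqrt(-44861 - 714193/98336) = sqrt(-4412165489/98336) = I*sqrt(27117169095394)/24584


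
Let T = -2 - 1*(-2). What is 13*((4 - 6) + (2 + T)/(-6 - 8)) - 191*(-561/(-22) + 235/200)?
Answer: -1434379/280 ≈ -5122.8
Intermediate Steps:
T = 0 (T = -2 + 2 = 0)
13*((4 - 6) + (2 + T)/(-6 - 8)) - 191*(-561/(-22) + 235/200) = 13*((4 - 6) + (2 + 0)/(-6 - 8)) - 191*(-561/(-22) + 235/200) = 13*(-2 + 2/(-14)) - 191*(-561*(-1/22) + 235*(1/200)) = 13*(-2 + 2*(-1/14)) - 191*(51/2 + 47/40) = 13*(-2 - ⅐) - 191*1067/40 = 13*(-15/7) - 203797/40 = -195/7 - 203797/40 = -1434379/280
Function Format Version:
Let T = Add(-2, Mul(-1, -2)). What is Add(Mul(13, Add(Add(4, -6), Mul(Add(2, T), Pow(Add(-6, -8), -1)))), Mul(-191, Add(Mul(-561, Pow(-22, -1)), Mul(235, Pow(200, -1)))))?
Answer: Rational(-1434379, 280) ≈ -5122.8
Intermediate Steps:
T = 0 (T = Add(-2, 2) = 0)
Add(Mul(13, Add(Add(4, -6), Mul(Add(2, T), Pow(Add(-6, -8), -1)))), Mul(-191, Add(Mul(-561, Pow(-22, -1)), Mul(235, Pow(200, -1))))) = Add(Mul(13, Add(Add(4, -6), Mul(Add(2, 0), Pow(Add(-6, -8), -1)))), Mul(-191, Add(Mul(-561, Pow(-22, -1)), Mul(235, Pow(200, -1))))) = Add(Mul(13, Add(-2, Mul(2, Pow(-14, -1)))), Mul(-191, Add(Mul(-561, Rational(-1, 22)), Mul(235, Rational(1, 200))))) = Add(Mul(13, Add(-2, Mul(2, Rational(-1, 14)))), Mul(-191, Add(Rational(51, 2), Rational(47, 40)))) = Add(Mul(13, Add(-2, Rational(-1, 7))), Mul(-191, Rational(1067, 40))) = Add(Mul(13, Rational(-15, 7)), Rational(-203797, 40)) = Add(Rational(-195, 7), Rational(-203797, 40)) = Rational(-1434379, 280)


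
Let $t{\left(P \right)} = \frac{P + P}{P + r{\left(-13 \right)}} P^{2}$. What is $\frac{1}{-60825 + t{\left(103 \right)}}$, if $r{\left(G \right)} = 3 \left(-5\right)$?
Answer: $- \frac{44}{1583573} \approx -2.7785 \cdot 10^{-5}$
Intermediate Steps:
$r{\left(G \right)} = -15$
$t{\left(P \right)} = \frac{2 P^{3}}{-15 + P}$ ($t{\left(P \right)} = \frac{P + P}{P - 15} P^{2} = \frac{2 P}{-15 + P} P^{2} = \frac{2 P^{3}}{-15 + P}$)
$\frac{1}{-60825 + t{\left(103 \right)}} = \frac{1}{-60825 + \frac{2 \cdot 103^{3}}{-15 + 103}} = \frac{1}{-60825 + 2 \cdot 1092727 \cdot \frac{1}{88}} = \frac{1}{-60825 + \frac{1092727}{44}} = \frac{1}{- \frac{1583573}{44}} = - \frac{44}{1583573}$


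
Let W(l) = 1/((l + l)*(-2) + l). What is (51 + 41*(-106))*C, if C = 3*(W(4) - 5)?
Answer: 261995/4 ≈ 65499.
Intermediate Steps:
W(l) = -1/(3*l) (W(l) = 1/((2*l)*(-2) + l) = 1/(-4*l + l) = 1/(-3*l) = -1/(3*l))
C = -61/4 (C = 3*(-1/3/4 - 5) = 3*(-1/3*1/4 - 5) = 3*(-1/12 - 5) = 3*(-61/12) = -61/4 ≈ -15.250)
(51 + 41*(-106))*C = (51 + 41*(-106))*(-61/4) = (51 - 4346)*(-61/4) = -4295*(-61/4) = 261995/4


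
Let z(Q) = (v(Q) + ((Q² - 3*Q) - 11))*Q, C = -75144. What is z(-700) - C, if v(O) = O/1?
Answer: -343897156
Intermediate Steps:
v(O) = O (v(O) = O*1 = O)
z(Q) = Q*(-11 + Q² - 2*Q) (z(Q) = (Q + ((Q² - 3*Q) - 11))*Q = (Q + (-11 + Q² - 3*Q))*Q = (-11 + Q² - 2*Q)*Q = Q*(-11 + Q² - 2*Q))
z(-700) - C = -700*(-11 + (-700)² - 2*(-700)) - 1*(-75144) = -700*(-11 + 490000 + 1400) + 75144 = -700*491389 + 75144 = -343972300 + 75144 = -343897156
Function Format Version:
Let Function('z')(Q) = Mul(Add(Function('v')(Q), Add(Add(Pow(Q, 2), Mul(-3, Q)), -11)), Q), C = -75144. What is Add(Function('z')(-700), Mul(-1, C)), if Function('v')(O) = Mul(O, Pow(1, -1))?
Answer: -343897156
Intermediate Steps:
Function('v')(O) = O (Function('v')(O) = Mul(O, 1) = O)
Function('z')(Q) = Mul(Q, Add(-11, Pow(Q, 2), Mul(-2, Q))) (Function('z')(Q) = Mul(Add(Q, Add(Add(Pow(Q, 2), Mul(-3, Q)), -11)), Q) = Mul(Add(Q, Add(-11, Pow(Q, 2), Mul(-3, Q))), Q) = Mul(Add(-11, Pow(Q, 2), Mul(-2, Q)), Q) = Mul(Q, Add(-11, Pow(Q, 2), Mul(-2, Q))))
Add(Function('z')(-700), Mul(-1, C)) = Add(Mul(-700, Add(-11, Pow(-700, 2), Mul(-2, -700))), Mul(-1, -75144)) = Add(Mul(-700, Add(-11, 490000, 1400)), 75144) = Add(Mul(-700, 491389), 75144) = Add(-343972300, 75144) = -343897156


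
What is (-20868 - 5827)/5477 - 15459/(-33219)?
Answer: -267370754/60646821 ≈ -4.4087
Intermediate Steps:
(-20868 - 5827)/5477 - 15459/(-33219) = -26695*1/5477 - 15459*(-1/33219) = -26695/5477 + 5153/11073 = -267370754/60646821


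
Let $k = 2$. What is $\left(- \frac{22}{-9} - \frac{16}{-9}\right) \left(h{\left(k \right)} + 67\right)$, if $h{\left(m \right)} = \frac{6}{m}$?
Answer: $\frac{2660}{9} \approx 295.56$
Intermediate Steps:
$\left(- \frac{22}{-9} - \frac{16}{-9}\right) \left(h{\left(k \right)} + 67\right) = \left(- \frac{22}{-9} - \frac{16}{-9}\right) \left(\frac{6}{2} + 67\right) = \left(\left(-22\right) \left(- \frac{1}{9}\right) - - \frac{16}{9}\right) \left(6 \cdot \frac{1}{2} + 67\right) = \left(\frac{22}{9} + \frac{16}{9}\right) \left(3 + 67\right) = \frac{38}{9} \cdot 70 = \frac{2660}{9}$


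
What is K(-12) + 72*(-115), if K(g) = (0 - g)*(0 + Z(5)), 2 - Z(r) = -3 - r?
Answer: -8160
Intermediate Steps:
Z(r) = 5 + r (Z(r) = 2 - (-3 - r) = 2 + (3 + r) = 5 + r)
K(g) = -10*g (K(g) = (0 - g)*(0 + (5 + 5)) = (-g)*(0 + 10) = -g*10 = -10*g)
K(-12) + 72*(-115) = -10*(-12) + 72*(-115) = 120 - 8280 = -8160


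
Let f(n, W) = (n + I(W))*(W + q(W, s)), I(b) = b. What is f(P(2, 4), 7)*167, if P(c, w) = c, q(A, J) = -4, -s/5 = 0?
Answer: 4509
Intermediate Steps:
s = 0 (s = -5*0 = 0)
f(n, W) = (-4 + W)*(W + n) (f(n, W) = (n + W)*(W - 4) = (W + n)*(-4 + W) = (-4 + W)*(W + n))
f(P(2, 4), 7)*167 = (7² - 4*7 - 4*2 + 7*2)*167 = (49 - 28 - 8 + 14)*167 = 27*167 = 4509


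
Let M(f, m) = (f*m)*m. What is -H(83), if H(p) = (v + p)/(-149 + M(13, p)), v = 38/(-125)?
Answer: -10337/11176000 ≈ -0.00092493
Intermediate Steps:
M(f, m) = f*m²
v = -38/125 (v = 38*(-1/125) = -38/125 ≈ -0.30400)
H(p) = (-38/125 + p)/(-149 + 13*p²)
-H(83) = -(-38 + 125*83)/(125*(-149 + 13*83²)) = -(-38 + 10375)/(125*(-149 + 13*6889)) = -10337/(125*(-149 + 89557)) = -10337/(125*89408) = -1*10337/11176000 = -10337/11176000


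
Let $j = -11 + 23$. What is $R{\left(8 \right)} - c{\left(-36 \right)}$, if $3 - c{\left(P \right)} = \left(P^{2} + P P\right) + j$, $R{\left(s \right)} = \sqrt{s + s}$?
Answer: $2605$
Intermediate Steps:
$j = 12$
$R{\left(s \right)} = \sqrt{2} \sqrt{s}$ ($R{\left(s \right)} = \sqrt{2 s} = \sqrt{2} \sqrt{s}$)
$c{\left(P \right)} = -9 - 2 P^{2}$ ($c{\left(P \right)} = 3 - \left(\left(P^{2} + P P\right) + 12\right) = 3 - \left(\left(P^{2} + P^{2}\right) + 12\right) = 3 - \left(2 P^{2} + 12\right) = 3 - \left(12 + 2 P^{2}\right) = -9 - 2 P^{2}$)
$R{\left(8 \right)} - c{\left(-36 \right)} = \sqrt{2} \sqrt{8} - \left(-9 - 2 \left(-36\right)^{2}\right) = \sqrt{2} \cdot 2 \sqrt{2} - \left(-9 - 2592\right) = 4 - \left(-9 - 2592\right) = 4 - -2601 = 4 + 2601 = 2605$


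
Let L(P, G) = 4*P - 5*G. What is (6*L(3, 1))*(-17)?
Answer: -714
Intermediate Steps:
L(P, G) = -5*G + 4*P
(6*L(3, 1))*(-17) = (6*(-5*1 + 4*3))*(-17) = (6*(-5 + 12))*(-17) = (6*7)*(-17) = 42*(-17) = -714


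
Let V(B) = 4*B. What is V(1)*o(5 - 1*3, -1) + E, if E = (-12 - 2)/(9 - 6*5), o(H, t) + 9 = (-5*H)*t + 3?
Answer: 50/3 ≈ 16.667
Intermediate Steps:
o(H, t) = -6 - 5*H*t (o(H, t) = -9 + ((-5*H)*t + 3) = -9 + (-5*H*t + 3) = -9 + (3 - 5*H*t) = -6 - 5*H*t)
E = 2/3 (E = -14/(9 - 30) = -14/(-21) = -14*(-1/21) = 2/3 ≈ 0.66667)
V(1)*o(5 - 1*3, -1) + E = (4*1)*(-6 - 5*(5 - 1*3)*(-1)) + 2/3 = 4*(-6 - 5*(5 - 3)*(-1)) + 2/3 = 4*(-6 - 5*2*(-1)) + 2/3 = 4*(-6 + 10) + 2/3 = 4*4 + 2/3 = 16 + 2/3 = 50/3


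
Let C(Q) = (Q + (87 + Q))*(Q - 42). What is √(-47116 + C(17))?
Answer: I*√50141 ≈ 223.92*I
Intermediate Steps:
C(Q) = (-42 + Q)*(87 + 2*Q) (C(Q) = (87 + 2*Q)*(-42 + Q) = (-42 + Q)*(87 + 2*Q))
√(-47116 + C(17)) = √(-47116 + (-3654 + 2*17² + 3*17)) = √(-47116 + (-3654 + 2*289 + 51)) = √(-47116 + (-3654 + 578 + 51)) = √(-47116 - 3025) = √(-50141) = I*√50141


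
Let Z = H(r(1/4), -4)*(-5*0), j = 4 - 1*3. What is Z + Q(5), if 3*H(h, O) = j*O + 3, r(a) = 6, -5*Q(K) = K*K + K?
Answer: -6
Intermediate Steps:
j = 1 (j = 4 - 3 = 1)
Q(K) = -K/5 - K**2/5 (Q(K) = -(K*K + K)/5 = -(K**2 + K)/5 = -(K + K**2)/5 = -K/5 - K**2/5)
H(h, O) = 1 + O/3 (H(h, O) = (1*O + 3)/3 = (O + 3)/3 = (3 + O)/3 = 1 + O/3)
Z = 0 (Z = (1 + (1/3)*(-4))*(-5*0) = (1 - 4/3)*0 = -1/3*0 = 0)
Z + Q(5) = 0 - 1/5*5*(1 + 5) = 0 - 1/5*5*6 = 0 - 6 = -6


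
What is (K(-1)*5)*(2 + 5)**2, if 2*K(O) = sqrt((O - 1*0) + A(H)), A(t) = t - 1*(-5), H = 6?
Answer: 245*sqrt(10)/2 ≈ 387.38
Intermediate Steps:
A(t) = 5 + t (A(t) = t + 5 = 5 + t)
K(O) = sqrt(11 + O)/2 (K(O) = sqrt((O - 1*0) + (5 + 6))/2 = sqrt((O + 0) + 11)/2 = sqrt(O + 11)/2 = sqrt(11 + O)/2)
(K(-1)*5)*(2 + 5)**2 = ((sqrt(11 - 1)/2)*5)*(2 + 5)**2 = ((sqrt(10)/2)*5)*7**2 = (5*sqrt(10)/2)*49 = 245*sqrt(10)/2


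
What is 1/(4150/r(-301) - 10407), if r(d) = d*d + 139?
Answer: -9074/94432703 ≈ -9.6090e-5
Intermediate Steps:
r(d) = 139 + d² (r(d) = d² + 139 = 139 + d²)
1/(4150/r(-301) - 10407) = 1/(4150/(139 + (-301)²) - 10407) = 1/(4150/(139 + 90601) - 10407) = 1/(4150/90740 - 10407) = 1/(4150*(1/90740) - 10407) = 1/(415/9074 - 10407) = 1/(-94432703/9074) = -9074/94432703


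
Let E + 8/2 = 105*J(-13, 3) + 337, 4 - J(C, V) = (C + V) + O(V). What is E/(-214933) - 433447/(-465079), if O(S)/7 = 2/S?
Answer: 92551415324/99960824707 ≈ 0.92588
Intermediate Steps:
O(S) = 14/S (O(S) = 7*(2/S) = 14/S)
J(C, V) = 4 - C - V - 14/V (J(C, V) = 4 - ((C + V) + 14/V) = 4 - (C + V + 14/V) = 4 + (-C - V - 14/V) = 4 - C - V - 14/V)
E = 1313 (E = -4 + (105*(4 - 1*(-13) - 1*3 - 14/3) + 337) = -4 + (105*(4 + 13 - 3 - 14*1/3) + 337) = -4 + (105*(4 + 13 - 3 - 14/3) + 337) = -4 + (105*(28/3) + 337) = -4 + (980 + 337) = -4 + 1317 = 1313)
E/(-214933) - 433447/(-465079) = 1313/(-214933) - 433447/(-465079) = 1313*(-1/214933) - 433447*(-1/465079) = -1313/214933 + 433447/465079 = 92551415324/99960824707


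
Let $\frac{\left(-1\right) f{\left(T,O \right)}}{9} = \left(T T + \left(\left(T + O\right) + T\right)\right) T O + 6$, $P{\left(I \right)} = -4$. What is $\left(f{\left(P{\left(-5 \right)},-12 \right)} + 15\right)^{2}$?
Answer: $2852721$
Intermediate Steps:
$f{\left(T,O \right)} = -54 - 9 O T \left(O + T^{2} + 2 T\right)$ ($f{\left(T,O \right)} = - 9 \left(\left(T T + \left(\left(T + O\right) + T\right)\right) T O + 6\right) = - 9 \left(\left(T^{2} + \left(\left(O + T\right) + T\right)\right) T O + 6\right) = - 9 \left(\left(T^{2} + \left(O + 2 T\right)\right) T O + 6\right) = - 9 \left(\left(O + T^{2} + 2 T\right) T O + 6\right) = - 9 \left(T \left(O + T^{2} + 2 T\right) O + 6\right) = - 9 \left(O T \left(O + T^{2} + 2 T\right) + 6\right) = - 9 \left(6 + O T \left(O + T^{2} + 2 T\right)\right) = -54 - 9 O T \left(O + T^{2} + 2 T\right)$)
$\left(f{\left(P{\left(-5 \right)},-12 \right)} + 15\right)^{2} = \left(\left(-54 - - 216 \left(-4\right)^{2} - - 108 \left(-4\right)^{3} - - 36 \left(-12\right)^{2}\right) + 15\right)^{2} = \left(\left(-54 - \left(-216\right) 16 - \left(-108\right) \left(-64\right) - \left(-36\right) 144\right) + 15\right)^{2} = \left(\left(-54 + 3456 - 6912 + 5184\right) + 15\right)^{2} = \left(1674 + 15\right)^{2} = 1689^{2} = 2852721$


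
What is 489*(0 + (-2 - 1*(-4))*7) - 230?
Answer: 6616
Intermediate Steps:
489*(0 + (-2 - 1*(-4))*7) - 230 = 489*(0 + (-2 + 4)*7) - 230 = 489*(0 + 2*7) - 230 = 489*(0 + 14) - 230 = 489*14 - 230 = 6846 - 230 = 6616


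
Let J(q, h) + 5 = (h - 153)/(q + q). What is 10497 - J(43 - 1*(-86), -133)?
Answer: 1354901/129 ≈ 10503.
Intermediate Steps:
J(q, h) = -5 + (-153 + h)/(2*q) (J(q, h) = -5 + (h - 153)/(q + q) = -5 + (-153 + h)/((2*q)) = -5 + (-153 + h)*(1/(2*q)) = -5 + (-153 + h)/(2*q))
10497 - J(43 - 1*(-86), -133) = 10497 - (-153 - 133 - 10*(43 - 1*(-86)))/(2*(43 - 1*(-86))) = 10497 - (-153 - 133 - 10*(43 + 86))/(2*(43 + 86)) = 10497 - (-153 - 133 - 10*129)/(2*129) = 10497 - (-153 - 133 - 1290)/(2*129) = 10497 - (-1576)/(2*129) = 10497 - 1*(-788/129) = 10497 + 788/129 = 1354901/129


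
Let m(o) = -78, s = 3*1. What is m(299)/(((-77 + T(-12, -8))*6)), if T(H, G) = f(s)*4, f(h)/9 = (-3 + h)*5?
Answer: 13/77 ≈ 0.16883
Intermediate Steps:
s = 3
f(h) = -135 + 45*h (f(h) = 9*((-3 + h)*5) = 9*(-15 + 5*h) = -135 + 45*h)
T(H, G) = 0 (T(H, G) = (-135 + 45*3)*4 = (-135 + 135)*4 = 0*4 = 0)
m(299)/(((-77 + T(-12, -8))*6)) = -78*1/(6*(-77 + 0)) = -78/((-77*6)) = -78/(-462) = -78*(-1/462) = 13/77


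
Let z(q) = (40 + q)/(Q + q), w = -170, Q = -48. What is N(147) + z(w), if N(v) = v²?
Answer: 2355446/109 ≈ 21610.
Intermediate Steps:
z(q) = (40 + q)/(-48 + q)
N(147) + z(w) = 147² + (40 - 170)/(-48 - 170) = 21609 - 130/(-218) = 21609 - 1/218*(-130) = 21609 + 65/109 = 2355446/109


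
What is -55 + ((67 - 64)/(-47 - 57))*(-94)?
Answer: -2719/52 ≈ -52.288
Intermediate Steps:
-55 + ((67 - 64)/(-47 - 57))*(-94) = -55 + (3/(-104))*(-94) = -55 + (3*(-1/104))*(-94) = -55 - 3/104*(-94) = -55 + 141/52 = -2719/52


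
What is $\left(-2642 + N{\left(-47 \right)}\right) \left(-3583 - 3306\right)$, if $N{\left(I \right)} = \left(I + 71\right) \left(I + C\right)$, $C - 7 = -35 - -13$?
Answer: $28451570$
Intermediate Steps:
$C = -15$ ($C = 7 - 22 = -15$)
$N{\left(I \right)} = \left(-15 + I\right) \left(71 + I\right)$ ($N{\left(I \right)} = \left(I + 71\right) \left(I - 15\right) = \left(71 + I\right) \left(-15 + I\right) = \left(-15 + I\right) \left(71 + I\right)$)
$\left(-2642 + N{\left(-47 \right)}\right) \left(-3583 - 3306\right) = \left(-2642 + \left(-1065 + \left(-47\right)^{2} + 56 \left(-47\right)\right)\right) \left(-3583 - 3306\right) = \left(-2642 - 1488\right) \left(-6889\right) = \left(-4130\right) \left(-6889\right) = 28451570$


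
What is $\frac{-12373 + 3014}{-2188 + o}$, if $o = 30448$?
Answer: $- \frac{9359}{28260} \approx -0.33117$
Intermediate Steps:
$\frac{-12373 + 3014}{-2188 + o} = \frac{-12373 + 3014}{-2188 + 30448} = - \frac{9359}{28260}$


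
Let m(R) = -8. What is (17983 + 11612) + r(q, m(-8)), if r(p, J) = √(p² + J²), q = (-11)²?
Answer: 29595 + √14705 ≈ 29716.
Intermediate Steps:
q = 121
r(p, J) = √(J² + p²)
(17983 + 11612) + r(q, m(-8)) = (17983 + 11612) + √((-8)² + 121²) = 29595 + √(64 + 14641) = 29595 + √14705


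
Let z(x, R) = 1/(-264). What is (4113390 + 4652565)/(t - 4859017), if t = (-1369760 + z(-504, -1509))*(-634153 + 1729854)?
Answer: -2314212120/396224997940829 ≈ -5.8407e-6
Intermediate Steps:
z(x, R) = -1/264
t = -396223715160341/264 (t = (-1369760 - 1/264)*(-634153 + 1729854) = -361616641/264*1095701 = -396223715160341/264 ≈ -1.5008e+12)
(4113390 + 4652565)/(t - 4859017) = (4113390 + 4652565)/(-396223715160341/264 - 4859017) = 8765955/(-396224997940829/264) = 8765955*(-264/396224997940829) = -2314212120/396224997940829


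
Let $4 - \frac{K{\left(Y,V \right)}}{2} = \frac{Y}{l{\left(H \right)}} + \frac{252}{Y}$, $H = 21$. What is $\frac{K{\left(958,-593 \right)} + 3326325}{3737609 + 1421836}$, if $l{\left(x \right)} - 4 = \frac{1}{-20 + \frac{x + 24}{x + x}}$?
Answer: $\frac{166636245727}{258505736613} \approx 0.64461$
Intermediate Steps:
$l{\left(x \right)} = 4 + \frac{1}{-20 + \frac{24 + x}{2 x}}$ ($l{\left(x \right)} = 4 + \frac{1}{-20 + \frac{x + 24}{x + x}} = 4 + \frac{1}{-20 + \frac{24 + x}{2 x}}$)
$K{\left(Y,V \right)} = 8 - \frac{504}{Y} - \frac{265 Y}{523}$ ($K{\left(Y,V \right)} = 8 - 2 \left(\frac{Y}{\frac{2}{3} \frac{1}{-8 + 13 \cdot 21} \left(-48 + 77 \cdot 21\right)} + \frac{252}{Y}\right) = 8 - 2 \left(\frac{Y}{\frac{2}{3} \frac{1}{-8 + 273} \left(-48 + 1617\right)} + \frac{252}{Y}\right) = 8 - 2 \left(\frac{Y}{\frac{2}{3} \cdot \frac{1}{265} \cdot 1569} + \frac{252}{Y}\right) = 8 - 2 \left(\frac{Y}{\frac{1046}{265}} + \frac{252}{Y}\right) = 8 - 2 \left(Y \frac{265}{1046} + \frac{252}{Y}\right) = 8 - 2 \left(\frac{265 Y}{1046} + \frac{252}{Y}\right) = 8 - 2 \left(\frac{252}{Y} + \frac{265 Y}{1046}\right) = 8 - \left(\frac{504}{Y} + \frac{265 Y}{523}\right) = 8 - \frac{504}{Y} - \frac{265 Y}{523}$)
$\frac{K{\left(958,-593 \right)} + 3326325}{3737609 + 1421836} = \frac{\left(8 - \frac{504}{958} - \frac{253870}{523}\right) + 3326325}{3737609 + 1421836} = \frac{\left(8 - \frac{252}{479} - \frac{253870}{523}\right) + 3326325}{5159445} = \left(\left(8 - \frac{252}{479} - \frac{253870}{523}\right) + 3326325\right) \frac{1}{5159445} = \left(- \frac{119731390}{250517} + 3326325\right) \frac{1}{5159445} = \frac{833181228635}{250517} \cdot \frac{1}{5159445} = \frac{166636245727}{258505736613}$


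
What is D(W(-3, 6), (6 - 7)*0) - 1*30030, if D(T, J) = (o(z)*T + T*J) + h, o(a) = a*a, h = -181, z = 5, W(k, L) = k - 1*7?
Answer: -30461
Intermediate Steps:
W(k, L) = -7 + k (W(k, L) = k - 7 = -7 + k)
o(a) = a²
D(T, J) = -181 + 25*T + J*T (D(T, J) = (5²*T + T*J) - 181 = (25*T + J*T) - 181 = -181 + 25*T + J*T)
D(W(-3, 6), (6 - 7)*0) - 1*30030 = (-181 + 25*(-7 - 3) + ((6 - 7)*0)*(-7 - 3)) - 1*30030 = (-181 + 25*(-10) - 1*0*(-10)) - 30030 = (-181 - 250 + 0*(-10)) - 30030 = (-181 - 250 + 0) - 30030 = -431 - 30030 = -30461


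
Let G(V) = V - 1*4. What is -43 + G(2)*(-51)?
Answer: 59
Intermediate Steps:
G(V) = -4 + V (G(V) = V - 4 = -4 + V)
-43 + G(2)*(-51) = -43 + (-4 + 2)*(-51) = -43 - 2*(-51) = -43 + 102 = 59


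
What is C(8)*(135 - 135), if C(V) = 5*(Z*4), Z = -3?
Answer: 0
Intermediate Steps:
C(V) = -60 (C(V) = 5*(-3*4) = 5*(-12) = -60)
C(8)*(135 - 135) = -60*(135 - 135) = -60*0 = 0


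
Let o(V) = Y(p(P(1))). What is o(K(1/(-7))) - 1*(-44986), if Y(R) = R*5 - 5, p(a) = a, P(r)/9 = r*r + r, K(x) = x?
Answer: 45071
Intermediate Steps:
P(r) = 9*r + 9*r² (P(r) = 9*(r*r + r) = 9*(r² + r) = 9*(r + r²) = 9*r + 9*r²)
Y(R) = -5 + 5*R (Y(R) = 5*R - 5 = -5 + 5*R)
o(V) = 85 (o(V) = -5 + 5*(9*1*(1 + 1)) = -5 + 5*(9*1*2) = -5 + 5*18 = -5 + 90 = 85)
o(K(1/(-7))) - 1*(-44986) = 85 - 1*(-44986) = 85 + 44986 = 45071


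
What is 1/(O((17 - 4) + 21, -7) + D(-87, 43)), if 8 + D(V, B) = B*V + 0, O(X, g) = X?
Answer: -1/3715 ≈ -0.00026918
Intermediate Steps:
D(V, B) = -8 + B*V (D(V, B) = -8 + (B*V + 0) = -8 + B*V)
1/(O((17 - 4) + 21, -7) + D(-87, 43)) = 1/(((17 - 4) + 21) + (-8 + 43*(-87))) = 1/((13 + 21) + (-8 - 3741)) = 1/(34 - 3749) = 1/(-3715) = -1/3715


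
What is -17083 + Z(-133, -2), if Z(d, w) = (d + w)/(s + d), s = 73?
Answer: -68323/4 ≈ -17081.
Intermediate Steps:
Z(d, w) = (d + w)/(73 + d)
-17083 + Z(-133, -2) = -17083 + (-133 - 2)/(73 - 133) = -17083 - 135/(-60) = -17083 - 1/60*(-135) = -17083 + 9/4 = -68323/4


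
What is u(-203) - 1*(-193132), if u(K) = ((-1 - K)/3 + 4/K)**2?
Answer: 73309497328/370881 ≈ 1.9766e+5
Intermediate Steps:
u(K) = (-1/3 + 4/K - K/3)**2 (u(K) = ((-1 - K)*(1/3) + 4/K)**2 = ((-1/3 - K/3) + 4/K)**2 = (-1/3 + 4/K - K/3)**2)
u(-203) - 1*(-193132) = (1/9)*(-12 - 203 + (-203)**2)**2/(-203)**2 - 1*(-193132) = (1/9)*(1/41209)*(-12 - 203 + 41209)**2 + 193132 = (1/9)*(1/41209)*40994**2 + 193132 = (1/9)*(1/41209)*1680508036 + 193132 = 1680508036/370881 + 193132 = 73309497328/370881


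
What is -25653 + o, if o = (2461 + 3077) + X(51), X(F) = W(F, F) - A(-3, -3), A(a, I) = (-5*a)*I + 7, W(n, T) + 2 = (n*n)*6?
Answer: -4473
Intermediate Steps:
W(n, T) = -2 + 6*n**2 (W(n, T) = -2 + (n*n)*6 = -2 + n**2*6 = -2 + 6*n**2)
A(a, I) = 7 - 5*I*a (A(a, I) = -5*I*a + 7 = 7 - 5*I*a)
X(F) = 36 + 6*F**2 (X(F) = (-2 + 6*F**2) - (7 - 5*(-3)*(-3)) = (-2 + 6*F**2) - (7 - 45) = (-2 + 6*F**2) - 1*(-38) = (-2 + 6*F**2) + 38 = 36 + 6*F**2)
o = 21180 (o = (2461 + 3077) + (36 + 6*51**2) = 5538 + (36 + 6*2601) = 5538 + (36 + 15606) = 5538 + 15642 = 21180)
-25653 + o = -25653 + 21180 = -4473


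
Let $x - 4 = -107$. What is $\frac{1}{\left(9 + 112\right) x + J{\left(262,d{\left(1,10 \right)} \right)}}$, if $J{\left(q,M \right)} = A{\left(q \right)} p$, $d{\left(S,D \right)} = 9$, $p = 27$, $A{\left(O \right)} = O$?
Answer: $- \frac{1}{5389} \approx -0.00018556$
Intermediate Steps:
$x = -103$ ($x = 4 - 107 = -103$)
$J{\left(q,M \right)} = 27 q$ ($J{\left(q,M \right)} = q 27 = 27 q$)
$\frac{1}{\left(9 + 112\right) x + J{\left(262,d{\left(1,10 \right)} \right)}} = \frac{1}{\left(9 + 112\right) \left(-103\right) + 27 \cdot 262} = \frac{1}{121 \left(-103\right) + 7074} = \frac{1}{-12463 + 7074} = \frac{1}{-5389} = - \frac{1}{5389}$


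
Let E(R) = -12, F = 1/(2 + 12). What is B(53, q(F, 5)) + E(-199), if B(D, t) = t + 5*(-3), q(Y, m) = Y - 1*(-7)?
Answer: -279/14 ≈ -19.929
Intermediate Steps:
F = 1/14 ≈ 0.071429
q(Y, m) = 7 + Y (q(Y, m) = Y + 7 = 7 + Y)
B(D, t) = -15 + t (B(D, t) = t - 15 = -15 + t)
B(53, q(F, 5)) + E(-199) = (-15 + (7 + 1/14)) - 12 = (-15 + 99/14) - 12 = -111/14 - 12 = -279/14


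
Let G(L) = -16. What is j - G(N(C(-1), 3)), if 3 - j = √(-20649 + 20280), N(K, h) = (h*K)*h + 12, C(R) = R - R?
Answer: 19 - 3*I*√41 ≈ 19.0 - 19.209*I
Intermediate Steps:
C(R) = 0
N(K, h) = 12 + K*h² (N(K, h) = (K*h)*h + 12 = K*h² + 12 = 12 + K*h²)
j = 3 - 3*I*√41 (j = 3 - √(-20649 + 20280) = 3 - √(-369) = 3 - 3*I*√41 ≈ 3.0 - 19.209*I)
j - G(N(C(-1), 3)) = (3 - 3*I*√41) - 1*(-16) = (3 - 3*I*√41) + 16 = 19 - 3*I*√41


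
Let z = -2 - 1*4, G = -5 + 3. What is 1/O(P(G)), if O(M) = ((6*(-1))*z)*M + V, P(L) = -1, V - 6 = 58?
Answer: 1/28 ≈ 0.035714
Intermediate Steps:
G = -2
z = -6 (z = -2 - 4 = -6)
V = 64 (V = 6 + 58 = 64)
O(M) = 64 + 36*M (O(M) = ((6*(-1))*(-6))*M + 64 = (-6*(-6))*M + 64 = 36*M + 64 = 64 + 36*M)
1/O(P(G)) = 1/(64 + 36*(-1)) = 1/(64 - 36) = 1/28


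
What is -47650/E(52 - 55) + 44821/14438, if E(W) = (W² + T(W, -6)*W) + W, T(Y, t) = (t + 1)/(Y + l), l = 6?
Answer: -687477669/158818 ≈ -4328.7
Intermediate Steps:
T(Y, t) = (1 + t)/(6 + Y) (T(Y, t) = (t + 1)/(Y + 6) = (1 + t)/(6 + Y))
E(W) = W + W² - 5*W/(6 + W) (E(W) = (W² + ((1 - 6)/(6 + W))*W) + W = (W² + (-5/(6 + W))*W) + W = (W² - 5*W/(6 + W)) + W = W + W² - 5*W/(6 + W))
-47650/E(52 - 55) + 44821/14438 = -47650*(6 + (52 - 55))/((-5 + (1 + (52 - 55))*(6 + (52 - 55)))*(52 - 55)) + 44821/14438 = -47650*(-(6 - 3)/(3*(-5 + (1 - 3)*(6 - 3)))) + 44821*(1/14438) = -47650*(-1/(-5 - 2*3)) + 44821/14438 = -47650*(-1/(-5 - 6)) + 44821/14438 = -47650/((-3*⅓*(-11))) + 44821/14438 = -47650/11 + 44821/14438 = -687477669/158818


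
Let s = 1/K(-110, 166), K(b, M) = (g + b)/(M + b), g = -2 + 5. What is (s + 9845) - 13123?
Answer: -350802/107 ≈ -3278.5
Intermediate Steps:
g = 3
K(b, M) = (3 + b)/(M + b)
s = -56/107 (s = 1/((3 - 110)/(166 - 110)) = 1/(-107/56) = -56/107 ≈ -0.52336)
(s + 9845) - 13123 = (-56/107 + 9845) - 13123 = 1053359/107 - 13123 = -350802/107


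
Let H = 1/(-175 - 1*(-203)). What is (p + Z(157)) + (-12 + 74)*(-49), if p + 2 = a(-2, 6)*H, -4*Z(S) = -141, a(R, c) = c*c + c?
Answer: -12013/4 ≈ -3003.3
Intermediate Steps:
a(R, c) = c + c² (a(R, c) = c² + c = c + c²)
Z(S) = 141/4 (Z(S) = -¼*(-141) = 141/4)
H = 1/28 (H = 1/(-175 + 203) = 1/28 ≈ 0.035714)
p = -½ (p = -2 + (6*(1 + 6))*(1/28) = -2 + (6*7)*(1/28) = -2 + 42*(1/28) = -2 + 3/2 = -½ ≈ -0.50000)
(p + Z(157)) + (-12 + 74)*(-49) = (-½ + 141/4) + (-12 + 74)*(-49) = 139/4 + 62*(-49) = 139/4 - 3038 = -12013/4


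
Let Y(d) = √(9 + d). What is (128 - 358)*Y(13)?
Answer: -230*√22 ≈ -1078.8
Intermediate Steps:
(128 - 358)*Y(13) = (128 - 358)*√(9 + 13) = -230*√22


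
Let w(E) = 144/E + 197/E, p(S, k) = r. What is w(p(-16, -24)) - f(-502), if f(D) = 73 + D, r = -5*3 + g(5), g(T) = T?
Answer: 3949/10 ≈ 394.90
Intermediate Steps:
r = -10 (r = -5*3 + 5 = -15 + 5 = -10)
p(S, k) = -10
w(E) = 341/E
w(p(-16, -24)) - f(-502) = 341/(-10) - (73 - 502) = 341*(-⅒) - 1*(-429) = -341/10 + 429 = 3949/10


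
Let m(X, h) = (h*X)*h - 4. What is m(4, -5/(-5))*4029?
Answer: 0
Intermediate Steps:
m(X, h) = -4 + X*h**2 (m(X, h) = (X*h)*h - 4 = X*h**2 - 4 = -4 + X*h**2)
m(4, -5/(-5))*4029 = (-4 + 4*(-5/(-5))**2)*4029 = (-4 + 4*(-5*(-1/5))**2)*4029 = (-4 + 4*1**2)*4029 = (-4 + 4*1)*4029 = (-4 + 4)*4029 = 0*4029 = 0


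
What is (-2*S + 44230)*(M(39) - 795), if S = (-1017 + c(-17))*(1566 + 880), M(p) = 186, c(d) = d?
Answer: -3107457822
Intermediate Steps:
S = -2529164 (S = (-1017 - 17)*(1566 + 880) = -1034*2446 = -2529164)
(-2*S + 44230)*(M(39) - 795) = (-2*(-2529164) + 44230)*(186 - 795) = (5058328 + 44230)*(-609) = 5102558*(-609) = -3107457822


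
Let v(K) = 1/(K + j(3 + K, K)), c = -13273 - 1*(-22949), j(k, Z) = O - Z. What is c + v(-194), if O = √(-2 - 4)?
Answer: 9676 - I*√6/6 ≈ 9676.0 - 0.40825*I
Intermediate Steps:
O = I*√6 (O = √(-6) = I*√6 ≈ 2.4495*I)
j(k, Z) = -Z + I*√6 (j(k, Z) = I*√6 - Z = -Z + I*√6)
c = 9676 (c = -13273 + 22949 = 9676)
v(K) = -I*√6/6 (v(K) = 1/(K + (-K + I*√6)) = 1/(I*√6) = -I*√6/6)
c + v(-194) = 9676 - I*√6/6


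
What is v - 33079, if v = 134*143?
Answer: -13917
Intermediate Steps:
v = 19162
v - 33079 = 19162 - 33079 = -13917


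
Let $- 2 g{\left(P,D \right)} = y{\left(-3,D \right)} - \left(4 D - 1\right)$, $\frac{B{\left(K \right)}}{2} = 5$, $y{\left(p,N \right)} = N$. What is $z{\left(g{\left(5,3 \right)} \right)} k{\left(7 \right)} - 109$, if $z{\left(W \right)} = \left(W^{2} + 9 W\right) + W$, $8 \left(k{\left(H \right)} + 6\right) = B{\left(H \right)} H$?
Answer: $45$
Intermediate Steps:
$B{\left(K \right)} = 10$ ($B{\left(K \right)} = 2 \cdot 5 = 10$)
$k{\left(H \right)} = -6 + \frac{5 H}{4}$ ($k{\left(H \right)} = -6 + \frac{10 H}{8} = -6 + \frac{5 H}{4}$)
$g{\left(P,D \right)} = - \frac{1}{2} + \frac{3 D}{2}$ ($g{\left(P,D \right)} = - \frac{D - \left(4 D - 1\right)}{2} = - \frac{D - \left(-1 + 4 D\right)}{2} = - \frac{1 - 3 D}{2} = - \frac{1}{2} + \frac{3 D}{2}$)
$z{\left(W \right)} = W^{2} + 10 W$
$z{\left(g{\left(5,3 \right)} \right)} k{\left(7 \right)} - 109 = \left(- \frac{1}{2} + \frac{3}{2} \cdot 3\right) \left(10 + \left(- \frac{1}{2} + \frac{3}{2} \cdot 3\right)\right) \left(-6 + \frac{5}{4} \cdot 7\right) - 109 = \left(- \frac{1}{2} + \frac{9}{2}\right) \left(10 + \left(- \frac{1}{2} + \frac{9}{2}\right)\right) \left(-6 + \frac{35}{4}\right) - 109 = 4 \left(10 + 4\right) \frac{11}{4} - 109 = 4 \cdot 14 \cdot \frac{11}{4} - 109 = 56 \cdot \frac{11}{4} - 109 = 154 - 109 = 45$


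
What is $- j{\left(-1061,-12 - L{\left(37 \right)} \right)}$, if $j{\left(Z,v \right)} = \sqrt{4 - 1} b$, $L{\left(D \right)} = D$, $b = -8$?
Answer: $8 \sqrt{3} \approx 13.856$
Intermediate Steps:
$j{\left(Z,v \right)} = - 8 \sqrt{3}$ ($j{\left(Z,v \right)} = \sqrt{4 - 1} \left(-8\right) = \sqrt{3} \left(-8\right) = - 8 \sqrt{3}$)
$- j{\left(-1061,-12 - L{\left(37 \right)} \right)} = - \left(-8\right) \sqrt{3} = 8 \sqrt{3}$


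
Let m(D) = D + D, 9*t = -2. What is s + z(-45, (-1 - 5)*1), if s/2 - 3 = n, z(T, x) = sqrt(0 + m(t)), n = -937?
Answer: -1868 + 2*I/3 ≈ -1868.0 + 0.66667*I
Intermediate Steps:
t = -2/9 (t = (1/9)*(-2) = -2/9 ≈ -0.22222)
m(D) = 2*D
z(T, x) = 2*I/3 (z(T, x) = sqrt(0 + 2*(-2/9)) = sqrt(0 - 4/9) = sqrt(-4/9) = 2*I/3)
s = -1868 (s = 6 + 2*(-937) = 6 - 1874 = -1868)
s + z(-45, (-1 - 5)*1) = -1868 + 2*I/3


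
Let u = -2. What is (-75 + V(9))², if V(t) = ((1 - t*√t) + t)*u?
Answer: 1681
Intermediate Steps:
V(t) = -2 - 2*t + 2*t^(3/2) (V(t) = ((1 - t*√t) + t)*(-2) = ((1 - t^(3/2)) + t)*(-2) = (1 + t - t^(3/2))*(-2) = -2 - 2*t + 2*t^(3/2))
(-75 + V(9))² = (-75 + (-2 - 2*9 + 2*9^(3/2)))² = (-75 + (-2 - 18 + 2*27))² = (-75 + (-2 - 18 + 54))² = (-75 + 34)² = (-41)² = 1681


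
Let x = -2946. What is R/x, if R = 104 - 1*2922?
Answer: 1409/1473 ≈ 0.95655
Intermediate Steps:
R = -2818 (R = 104 - 2922 = -2818)
R/x = -2818/(-2946) = -2818*(-1/2946) = 1409/1473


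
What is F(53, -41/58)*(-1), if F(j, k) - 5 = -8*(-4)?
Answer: -37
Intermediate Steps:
F(j, k) = 37 (F(j, k) = 5 - 8*(-4) = 5 + 32 = 37)
F(53, -41/58)*(-1) = 37*(-1) = -37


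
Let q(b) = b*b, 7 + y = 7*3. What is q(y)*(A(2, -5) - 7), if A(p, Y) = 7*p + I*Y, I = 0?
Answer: 1372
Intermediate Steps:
A(p, Y) = 7*p (A(p, Y) = 7*p + 0*Y = 7*p + 0 = 7*p)
y = 14 (y = -7 + 7*3 = -7 + 21 = 14)
q(b) = b**2
q(y)*(A(2, -5) - 7) = 14**2*(7*2 - 7) = 196*(14 - 7) = 196*7 = 1372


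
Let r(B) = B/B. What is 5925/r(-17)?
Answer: 5925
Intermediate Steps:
r(B) = 1
5925/r(-17) = 5925/1 = 5925*1 = 5925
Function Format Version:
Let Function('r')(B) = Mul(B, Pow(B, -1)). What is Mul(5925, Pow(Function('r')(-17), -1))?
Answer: 5925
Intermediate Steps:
Function('r')(B) = 1
Mul(5925, Pow(Function('r')(-17), -1)) = Mul(5925, Pow(1, -1)) = Mul(5925, 1) = 5925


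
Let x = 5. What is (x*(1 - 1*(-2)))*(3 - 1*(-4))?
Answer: 105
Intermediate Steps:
(x*(1 - 1*(-2)))*(3 - 1*(-4)) = (5*(1 - 1*(-2)))*(3 - 1*(-4)) = (5*(1 + 2))*(3 + 4) = (5*3)*7 = 15*7 = 105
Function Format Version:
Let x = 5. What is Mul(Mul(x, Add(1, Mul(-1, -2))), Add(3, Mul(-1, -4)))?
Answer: 105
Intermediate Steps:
Mul(Mul(x, Add(1, Mul(-1, -2))), Add(3, Mul(-1, -4))) = Mul(Mul(5, Add(1, Mul(-1, -2))), Add(3, Mul(-1, -4))) = Mul(Mul(5, Add(1, 2)), Add(3, 4)) = Mul(Mul(5, 3), 7) = Mul(15, 7) = 105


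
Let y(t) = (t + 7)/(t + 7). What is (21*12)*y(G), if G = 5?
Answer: 252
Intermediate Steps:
y(t) = 1 (y(t) = (7 + t)/(7 + t) = 1)
(21*12)*y(G) = (21*12)*1 = 252*1 = 252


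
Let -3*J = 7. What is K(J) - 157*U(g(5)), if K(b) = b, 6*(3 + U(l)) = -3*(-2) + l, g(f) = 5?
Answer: 1085/6 ≈ 180.83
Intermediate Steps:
J = -7/3 (J = -1/3*7 = -7/3 ≈ -2.3333)
U(l) = -2 + l/6 (U(l) = -3 + (-3*(-2) + l)/6 = -3 + (6 + l)/6 = -3 + (1 + l/6) = -2 + l/6)
K(J) - 157*U(g(5)) = -7/3 - 157*(-2 + (1/6)*5) = -7/3 - 157*(-2 + 5/6) = -7/3 - 157*(-7/6) = -7/3 + 1099/6 = 1085/6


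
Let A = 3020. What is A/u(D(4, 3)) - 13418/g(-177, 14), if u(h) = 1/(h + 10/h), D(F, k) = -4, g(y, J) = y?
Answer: -3461092/177 ≈ -19554.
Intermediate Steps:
A/u(D(4, 3)) - 13418/g(-177, 14) = 3020/((-4/(10 + (-4)²))) - 13418/(-177) = 3020/((-4/(10 + 16))) - 13418*(-1/177) = 3020/((-4/26)) + 13418/177 = 3020/((-4*1/26)) + 13418/177 = 3020/(-2/13) + 13418/177 = 3020*(-13/2) + 13418/177 = -19630 + 13418/177 = -3461092/177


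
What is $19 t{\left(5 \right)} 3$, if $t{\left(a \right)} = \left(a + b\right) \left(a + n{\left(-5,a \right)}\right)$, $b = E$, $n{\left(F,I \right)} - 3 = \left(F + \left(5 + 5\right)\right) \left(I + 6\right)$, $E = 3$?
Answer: $28728$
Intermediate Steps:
$n{\left(F,I \right)} = 3 + \left(6 + I\right) \left(10 + F\right)$ ($n{\left(F,I \right)} = 3 + \left(F + \left(5 + 5\right)\right) \left(I + 6\right) = 3 + \left(F + 10\right) \left(6 + I\right) = 3 + \left(10 + F\right) \left(6 + I\right) = 3 + \left(6 + I\right) \left(10 + F\right)$)
$b = 3$
$t{\left(a \right)} = \left(3 + a\right) \left(33 + 6 a\right)$ ($t{\left(a \right)} = \left(a + 3\right) \left(a + \left(63 + 6 \left(-5\right) + 10 a - 5 a\right)\right) = \left(3 + a\right) \left(a + \left(63 - 30 + 10 a - 5 a\right)\right) = \left(3 + a\right) \left(a + \left(33 + 5 a\right)\right) = \left(3 + a\right) \left(33 + 6 a\right)$)
$19 t{\left(5 \right)} 3 = 19 \left(99 + 6 \cdot 5^{2} + 51 \cdot 5\right) 3 = 19 \left(99 + 6 \cdot 25 + 255\right) 3 = 19 \left(99 + 150 + 255\right) 3 = 19 \cdot 504 \cdot 3 = 9576 \cdot 3 = 28728$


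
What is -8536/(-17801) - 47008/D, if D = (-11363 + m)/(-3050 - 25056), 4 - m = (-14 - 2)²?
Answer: -1022552345896/8989505 ≈ -1.1375e+5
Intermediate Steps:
m = -252 (m = 4 - (-14 - 2)² = 4 - 1*(-16)² = 4 - 1*256 = 4 - 256 = -252)
D = 505/1222 (D = (-11363 - 252)/(-3050 - 25056) = -11615/(-28106) = -11615*(-1/28106) = 505/1222 ≈ 0.41326)
-8536/(-17801) - 47008/D = -8536/(-17801) - 47008/505/1222 = -8536*(-1/17801) - 47008*1222/505 = 8536/17801 - 57443776/505 = -1022552345896/8989505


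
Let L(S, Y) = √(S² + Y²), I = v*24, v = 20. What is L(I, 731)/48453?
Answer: √764761/48453 ≈ 0.018049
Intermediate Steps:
I = 480 (I = 20*24 = 480)
L(I, 731)/48453 = √(480² + 731²)/48453 = √(230400 + 534361)*(1/48453) = √764761*(1/48453) = √764761/48453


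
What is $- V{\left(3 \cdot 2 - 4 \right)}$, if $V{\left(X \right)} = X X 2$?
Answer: $-8$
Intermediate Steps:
$V{\left(X \right)} = 2 X^{2}$ ($V{\left(X \right)} = X^{2} \cdot 2 = 2 X^{2}$)
$- V{\left(3 \cdot 2 - 4 \right)} = - 2 \left(3 \cdot 2 - 4\right)^{2} = - 2 \left(6 - 4\right)^{2} = - 2 \cdot 2^{2} = - 2 \cdot 4 = \left(-1\right) 8 = -8$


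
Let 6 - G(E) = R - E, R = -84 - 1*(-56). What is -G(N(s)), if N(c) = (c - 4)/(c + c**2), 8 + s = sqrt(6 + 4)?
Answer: -11827/351 + 19*sqrt(10)/351 ≈ -33.524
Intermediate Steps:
R = -28 (R = -84 + 56 = -28)
s = -8 + sqrt(10) (s = -8 + sqrt(6 + 4) = -8 + sqrt(10) ≈ -4.8377)
N(c) = (-4 + c)/(c + c**2)
G(E) = 34 + E (G(E) = 6 - (-28 - E) = 6 + (28 + E) = 34 + E)
-G(N(s)) = -(34 + (-4 + (-8 + sqrt(10)))/((-8 + sqrt(10))*(1 + (-8 + sqrt(10))))) = -(34 + (-12 + sqrt(10))/((-8 + sqrt(10))*(-7 + sqrt(10)))) = -34 - (-12 + sqrt(10))/((-8 + sqrt(10))*(-7 + sqrt(10)))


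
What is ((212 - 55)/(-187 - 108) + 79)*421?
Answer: 9745308/295 ≈ 33035.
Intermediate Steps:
((212 - 55)/(-187 - 108) + 79)*421 = (157/(-295) + 79)*421 = (157*(-1/295) + 79)*421 = (-157/295 + 79)*421 = (23148/295)*421 = 9745308/295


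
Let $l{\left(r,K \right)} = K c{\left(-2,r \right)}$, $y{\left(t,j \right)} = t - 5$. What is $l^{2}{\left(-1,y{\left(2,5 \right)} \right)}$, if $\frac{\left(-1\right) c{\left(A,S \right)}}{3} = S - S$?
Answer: $0$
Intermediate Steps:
$c{\left(A,S \right)} = 0$ ($c{\left(A,S \right)} = - 3 \left(S - S\right) = \left(-3\right) 0 = 0$)
$y{\left(t,j \right)} = -5 + t$ ($y{\left(t,j \right)} = t - 5 = -5 + t$)
$l{\left(r,K \right)} = 0$ ($l{\left(r,K \right)} = K 0 = 0$)
$l^{2}{\left(-1,y{\left(2,5 \right)} \right)} = 0^{2} = 0$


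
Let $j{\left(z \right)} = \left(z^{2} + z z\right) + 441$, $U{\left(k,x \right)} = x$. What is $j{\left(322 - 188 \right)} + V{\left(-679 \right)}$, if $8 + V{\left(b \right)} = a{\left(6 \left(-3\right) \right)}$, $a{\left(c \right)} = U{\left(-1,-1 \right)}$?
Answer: $36344$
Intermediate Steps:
$j{\left(z \right)} = 441 + 2 z^{2}$ ($j{\left(z \right)} = \left(z^{2} + z^{2}\right) + 441 = 2 z^{2} + 441 = 441 + 2 z^{2}$)
$a{\left(c \right)} = -1$
$V{\left(b \right)} = -9$ ($V{\left(b \right)} = -8 - 1 = -9$)
$j{\left(322 - 188 \right)} + V{\left(-679 \right)} = \left(441 + 2 \left(322 - 188\right)^{2}\right) - 9 = \left(441 + 2 \cdot 134^{2}\right) - 9 = \left(441 + 2 \cdot 17956\right) - 9 = \left(441 + 35912\right) - 9 = 36353 - 9 = 36344$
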